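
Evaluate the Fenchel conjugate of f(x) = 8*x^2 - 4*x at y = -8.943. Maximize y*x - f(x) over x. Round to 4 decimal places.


f*(y) = sup_x {y*x - a*x^2 - b*x} = sup_x {(y-b)*x - a*x^2}
FOC: (y - b) - 2a*x = 0 => x* = (y - b)/(2a)
x* = (-8.943 + 4)/(2*8) = -0.3089
f*(-8.943) = (y-b)^2/(4a) = (-8.943 + 4)^2/(4*8)
= 24.4332/32 = 0.7635


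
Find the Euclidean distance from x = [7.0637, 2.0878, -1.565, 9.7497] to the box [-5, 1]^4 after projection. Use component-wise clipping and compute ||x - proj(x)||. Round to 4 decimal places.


Project each component onto [-5, 1].
clip(7.0637) = 1.0, clip(2.0878) = 1.0, clip(-1.565) = -1.565, clip(9.7497) = 1.0
Projection = [1.0, 1.0, -1.565, 1.0]
Squared diffs: [36.7685, 1.1833, 0.0, 76.5573]
Distance = sqrt(114.5091) = 10.7009


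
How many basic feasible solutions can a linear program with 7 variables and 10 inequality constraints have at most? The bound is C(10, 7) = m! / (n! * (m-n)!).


Each vertex corresponds to some choice of n active constraints out of m, so the number of vertices is at most C(m, n) = m! / (n!(m-n)!).
m = 10, n = 7
Numerator: 10 * 9 * 8 * 7 * 6 * 5 * 4
Denominator: 7! = 5040
C(10, 7) = 120


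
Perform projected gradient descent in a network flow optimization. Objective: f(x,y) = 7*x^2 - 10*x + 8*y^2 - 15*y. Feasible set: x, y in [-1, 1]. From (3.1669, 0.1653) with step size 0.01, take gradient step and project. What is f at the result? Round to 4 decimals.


Step 1: Compute gradient at (3.1669, 0.1653).
grad_x = 2*7*3.1669 - 10 = 34.3366
grad_y = 2*8*0.1653 - 15 = -12.3552
Step 2: Gradient step.
x_raw = 3.1669 - 0.01*34.3366 = 2.8235
y_raw = 0.1653 - 0.01*-12.3552 = 0.2889
Step 3: Project onto [-1, 1].
x_proj = clip(2.8235) = 1.0
y_proj = clip(0.2889) = 0.2889
Step 4: Evaluate f.
f(1.0, 0.2889) = -6.6653


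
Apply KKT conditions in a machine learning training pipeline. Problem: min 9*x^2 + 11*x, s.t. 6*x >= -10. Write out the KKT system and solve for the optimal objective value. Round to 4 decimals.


Step 1: Try lambda = 0 (constraint inactive).
Stationarity: 2*9*x + 11 = 0
x* = -11/(2*9) = -11/18 = -0.6111 (rounded; the exact value -11/18 is used below)
Check constraint: 6*-0.6111 = -3.6666 >= -10 -- satisfied.
Step 2: Compute optimal value.
f(x*) = 9*(-11/18)^2 + 11*(-11/18) = -3.3611


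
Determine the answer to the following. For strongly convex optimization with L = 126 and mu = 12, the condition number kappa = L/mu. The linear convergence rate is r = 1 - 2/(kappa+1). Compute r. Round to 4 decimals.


Step 1: Compute the condition number.
kappa = L/mu = 126/12 = 10.5
Step 2: Compute the convergence rate.
r = 1 - 2/(kappa + 1) = 1 - 2*mu/(L + mu) = (L - mu)/(L + mu) = 114/138 = 0.8261


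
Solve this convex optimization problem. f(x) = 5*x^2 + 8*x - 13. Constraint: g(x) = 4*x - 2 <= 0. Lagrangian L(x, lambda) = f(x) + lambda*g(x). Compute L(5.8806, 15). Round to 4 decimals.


Step 1: Evaluate f(x).
f(5.8806) = 5*5.8806^2 + 8*5.8806 - 13 = 206.9521
Step 2: Evaluate g(x).
g(5.8806) = 4*5.8806 - 2 = 21.5224
Step 3: Compute Lagrangian.
L = 206.9521 + 15*21.5224 = 529.7881


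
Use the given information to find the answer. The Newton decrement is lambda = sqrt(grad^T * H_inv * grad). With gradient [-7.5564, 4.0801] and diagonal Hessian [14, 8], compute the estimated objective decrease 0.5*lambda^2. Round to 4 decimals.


Step 1: H is diagonal, so H^(-1) * g = [-0.5397, 0.51].
Step 2: g^T H^(-1) g = sum_i g_i^2 / H_ii
  = (-7.5564)^2/14 + (4.0801)^2/8
  = 4.0785 + 2.0809 = 6.1594
Step 3: Objective decrease = 0.5 * g^T H^(-1) g = 3.0797


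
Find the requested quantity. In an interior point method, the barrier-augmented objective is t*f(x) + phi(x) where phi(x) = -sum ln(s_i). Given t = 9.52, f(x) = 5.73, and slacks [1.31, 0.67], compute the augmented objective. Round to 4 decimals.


Step 1: Compute log-barrier.
ln values: [0.27, -0.4005]
phi = -(0.27 - 0.4005) = 0.1305
Step 2: Compute augmented objective.
t*f(x) = 9.52*5.73 = 54.5496
Total = 54.5496 + 0.1305 = 54.6801


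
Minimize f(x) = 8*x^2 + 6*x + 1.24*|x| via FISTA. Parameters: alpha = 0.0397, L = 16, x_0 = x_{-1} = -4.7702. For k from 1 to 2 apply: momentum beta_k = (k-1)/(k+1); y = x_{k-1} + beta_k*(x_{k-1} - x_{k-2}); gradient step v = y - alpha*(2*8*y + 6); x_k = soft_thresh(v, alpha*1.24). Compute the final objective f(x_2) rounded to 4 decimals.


FISTA on f(x) = 8*x^2 + 6*x + 1.24*|x|
L = 16, alpha = 0.0397
Iteration 1: beta = 0.0, y = -4.7702 + 0.0*(-4.7702 + 4.7702) = -4.7702
  grad(y) = -70.3232, v = y - alpha*grad = -1.9784
  prox(v) = soft_thresh(-1.9784, 0.0492) = -1.9291
Iteration 2: beta = 0.3333, y = -1.9291 + 0.3333*(-1.9291 + 4.7702) = -0.9821
  grad(y) = -9.7139, v = y - alpha*grad = -0.5965
  prox(v) = soft_thresh(-0.5965, 0.0492) = -0.5472
f(x_2) = 8*(-0.5472)^2 + 6*(-0.5472) + 1.24*|-0.5472| = -0.2091


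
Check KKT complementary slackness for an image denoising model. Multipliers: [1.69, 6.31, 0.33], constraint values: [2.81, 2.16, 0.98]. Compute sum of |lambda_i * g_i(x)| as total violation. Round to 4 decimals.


KKT complementary slackness check:
lambda_1 * g_1 = 1.69 * 2.81 = 4.7489
lambda_2 * g_2 = 6.31 * 2.16 = 13.6296
lambda_3 * g_3 = 0.33 * 0.98 = 0.3234
Total violation = 4.7489 + 13.6296 + 0.3234 = 18.7019


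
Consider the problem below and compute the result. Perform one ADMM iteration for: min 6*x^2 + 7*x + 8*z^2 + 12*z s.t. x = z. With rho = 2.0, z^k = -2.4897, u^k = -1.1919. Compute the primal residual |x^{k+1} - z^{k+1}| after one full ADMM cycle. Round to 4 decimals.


ADMM iteration with rho = 2.0, z^k = -2.4897, u^k = -1.1919
Step 1: x-update.
Minimize 6*x^2 + 7*x + (2.0/2)*(x + 2.4897 - 1.1919)^2
FOC: (2*6 + 2.0)*x = -7 + 2.0*(-2.4897 + 1.1919)
x^{k+1} = -0.6854
Step 2: z-update.
Minimize 8*z^2 + 12*z + (2.0/2)*(-0.6854 - z - 1.1919)^2
FOC: (2*8 + 2.0)*z = -12 + 2.0*(-0.6854 - 1.1919)
z^{k+1} = -0.8753
Step 3: u-update.
u^{k+1} = -1.1919 - 0.6854 + 0.8753 = -1.002
Step 4: Primal residual = |-0.6854 + 0.8753| = 0.1899


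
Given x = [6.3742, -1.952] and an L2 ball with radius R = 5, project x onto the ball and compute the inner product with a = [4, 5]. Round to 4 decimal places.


Step 1: Compute ||x|| (intermediates to 6 decimals).
||x|| = sqrt(6.3742^2 + (-1.952)^2) = 6.666388
Step 2: Project.
Since ||x|| > R, scale = R/||x|| = 5/6.666388 = 0.750031, proj(x) = scale * x
proj(x) = [4.780848, -1.464061]
Step 3: Dot product.
a^T * proj(x) = 4*4.780848 + 5*(-1.464061) = 11.8031


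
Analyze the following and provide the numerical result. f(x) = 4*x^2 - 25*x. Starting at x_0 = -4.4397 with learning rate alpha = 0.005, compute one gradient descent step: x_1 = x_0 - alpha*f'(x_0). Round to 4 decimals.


We compute the gradient at x_0 and apply the update.
f'(x) = 8*x - 25
f'(-4.4397) = 8*-4.4397 - 25 = -60.5176
x_1 = -4.4397 - 0.005*-60.5176 = -4.1371


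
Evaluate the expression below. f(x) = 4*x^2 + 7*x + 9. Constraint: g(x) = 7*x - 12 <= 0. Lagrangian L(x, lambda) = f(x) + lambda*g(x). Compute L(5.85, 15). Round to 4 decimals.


Step 1: Evaluate f(x).
f(5.85) = 4*5.85^2 + 7*5.85 + 9 = 186.84
Step 2: Evaluate g(x).
g(5.85) = 7*5.85 - 12 = 28.95
Step 3: Compute Lagrangian.
L = 186.84 + 15*28.95 = 621.09


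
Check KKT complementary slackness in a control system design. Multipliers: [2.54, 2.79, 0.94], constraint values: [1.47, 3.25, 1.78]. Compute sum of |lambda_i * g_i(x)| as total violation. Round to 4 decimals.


KKT complementary slackness check:
lambda_1 * g_1 = 2.54 * 1.47 = 3.7338
lambda_2 * g_2 = 2.79 * 3.25 = 9.0675
lambda_3 * g_3 = 0.94 * 1.78 = 1.6732
Total violation = 3.7338 + 9.0675 + 1.6732 = 14.4745


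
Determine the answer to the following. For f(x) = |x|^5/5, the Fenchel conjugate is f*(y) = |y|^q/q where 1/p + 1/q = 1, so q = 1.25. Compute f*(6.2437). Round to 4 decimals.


The conjugate exponent q satisfies 1/p + 1/q = 1.
p = 5, so q = 5/(5 - 1) = 1.25
|y|^q = 6.2437^1.25 = 9.8697
f*(6.2437) = 9.8697 / 1.25 = 7.8957


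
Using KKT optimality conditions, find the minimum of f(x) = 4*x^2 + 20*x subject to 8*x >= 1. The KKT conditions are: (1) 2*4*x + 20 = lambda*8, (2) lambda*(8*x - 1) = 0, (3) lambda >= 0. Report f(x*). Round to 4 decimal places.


Step 1: Try lambda = 0 (constraint inactive).
x_unc = -20/(2*4) = -2.5
Check: 8*-2.5 = -20.0 < 1 -- violated!
Step 2: Constraint must be active: 8*x = 1
x* = 1/8 = 0.125
lambda = (2*4*0.125 + 20)/8 = 2.625
Step 3: Compute optimal value.
f(x*) = 4*0.125^2 + 20*0.125 = 2.5625


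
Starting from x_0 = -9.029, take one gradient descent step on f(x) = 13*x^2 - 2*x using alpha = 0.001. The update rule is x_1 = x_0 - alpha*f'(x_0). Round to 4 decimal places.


We compute the gradient at x_0 and apply the update.
f'(x) = 26*x - 2
f'(-9.029) = 26*-9.029 - 2 = -236.754
x_1 = -9.029 - 0.001*-236.754 = -8.7922


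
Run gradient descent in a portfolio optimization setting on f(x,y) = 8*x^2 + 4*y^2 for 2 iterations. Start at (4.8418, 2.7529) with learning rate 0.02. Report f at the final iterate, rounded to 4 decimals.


Gradient descent on f(x,y) = 8*x^2 + 4*y^2.
Starting point: (4.8418, 2.7529), alpha = 0.02
Step 1: grad_x = 2*8*4.8418 = 77.4688, grad_y = 2*4*2.7529 = 22.0232
  x_1 = 4.8418 - 0.02*77.4688 = 3.2924
  y_1 = 2.7529 - 0.02*22.0232 = 2.3124
Step 2: grad_x = 2*8*3.2924 = 52.6788, grad_y = 2*4*2.3124 = 18.4995
  x_2 = 3.2924 - 0.02*52.6788 = 2.2388
  y_2 = 2.3124 - 0.02*18.4995 = 1.9424
f(2.2388, 1.9424) = 8*2.2388^2 + 4*1.9424^2 = 55.1919


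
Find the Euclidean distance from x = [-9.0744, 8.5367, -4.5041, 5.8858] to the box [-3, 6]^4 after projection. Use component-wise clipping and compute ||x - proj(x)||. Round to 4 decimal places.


Project each component onto [-3, 6].
clip(-9.0744) = -3.0, clip(8.5367) = 6.0, clip(-4.5041) = -3.0, clip(5.8858) = 5.8858
Projection = [-3.0, 6.0, -3.0, 5.8858]
Squared diffs: [36.8983, 6.4348, 2.2623, 0.0]
Distance = sqrt(45.5954) = 6.7524


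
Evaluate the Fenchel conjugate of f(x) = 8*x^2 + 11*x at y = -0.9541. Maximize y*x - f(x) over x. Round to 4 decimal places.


f*(y) = sup_x {y*x - a*x^2 - b*x} = sup_x {(y-b)*x - a*x^2}
FOC: (y - b) - 2a*x = 0 => x* = (y - b)/(2a)
x* = (-0.9541 - 11)/(2*8) = -0.7471
f*(-0.9541) = (y-b)^2/(4a) = (-0.9541 - 11)^2/(4*8)
= 142.9005/32 = 4.4656


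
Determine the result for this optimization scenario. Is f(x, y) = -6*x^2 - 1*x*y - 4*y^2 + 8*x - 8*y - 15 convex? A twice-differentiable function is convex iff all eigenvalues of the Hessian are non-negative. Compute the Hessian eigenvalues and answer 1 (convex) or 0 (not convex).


The Hessian of f(x,y) = -6*x^2 - 1*x*y - 4*y^2 + 8*x - 8*y - 15 is:
H = [[-12, -1], [-1, -8]]
Trace = -12 - 8 = -20
Determinant = -12*-8 - (-1)^2 = 95
Discriminant = (-20)^2 - 4*95 = 20.0
Eigenvalues: lambda_1 = -12.2361, lambda_2 = -7.7639
The function is not convex.

0


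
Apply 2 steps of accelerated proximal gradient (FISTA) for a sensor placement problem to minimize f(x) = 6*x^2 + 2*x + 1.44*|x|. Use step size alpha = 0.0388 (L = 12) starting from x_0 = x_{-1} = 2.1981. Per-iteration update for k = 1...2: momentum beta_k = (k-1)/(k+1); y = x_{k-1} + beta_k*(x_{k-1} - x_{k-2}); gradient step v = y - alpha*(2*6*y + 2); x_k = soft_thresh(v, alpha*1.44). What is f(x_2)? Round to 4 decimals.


FISTA on f(x) = 6*x^2 + 2*x + 1.44*|x|
L = 12, alpha = 0.0388
Iteration 1: beta = 0.0, y = 2.1981 + 0.0*(2.1981 - 2.1981) = 2.1981
  grad(y) = 28.3772, v = y - alpha*grad = 1.0971
  prox(v) = soft_thresh(1.0971, 0.0559) = 1.0412
Iteration 2: beta = 0.3333, y = 1.0412 + 0.3333*(1.0412 - 2.1981) = 0.6556
  grad(y) = 9.8667, v = y - alpha*grad = 0.2727
  prox(v) = soft_thresh(0.2727, 0.0559) = 0.2169
f(x_2) = 6*0.2169^2 + 2*0.2169 + 1.44*|0.2169| = 1.0282


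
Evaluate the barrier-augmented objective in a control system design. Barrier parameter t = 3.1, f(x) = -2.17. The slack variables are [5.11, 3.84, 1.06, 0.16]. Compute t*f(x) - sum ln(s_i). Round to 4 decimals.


Step 1: Compute log-barrier.
ln values: [1.6312, 1.3455, 0.0583, -1.8326]
phi = -(1.6312 + 1.3455 + 0.0583 - 1.8326) = -1.2024
Step 2: Compute augmented objective.
t*f(x) = 3.1*-2.17 = -6.727
Total = -6.727 - 1.2024 = -7.9294


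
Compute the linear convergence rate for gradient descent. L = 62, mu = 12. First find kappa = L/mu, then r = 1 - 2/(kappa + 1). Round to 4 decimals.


Step 1: Compute the condition number.
kappa = L/mu = 62/12 = 5.1667
Step 2: Compute the convergence rate.
r = 1 - 2/(kappa + 1) = 1 - 2*mu/(L + mu) = (L - mu)/(L + mu) = 50/74 = 0.6757


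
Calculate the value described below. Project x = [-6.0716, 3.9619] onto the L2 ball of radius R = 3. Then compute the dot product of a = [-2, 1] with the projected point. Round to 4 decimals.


Step 1: Compute ||x|| (intermediates to 6 decimals).
||x|| = sqrt((-6.0716)^2 + 3.9619^2) = 7.249895
Step 2: Project.
Since ||x|| > R, scale = R/||x|| = 3/7.249895 = 0.413799, proj(x) = scale * x
proj(x) = [-2.512422, 1.63943]
Step 3: Dot product.
a^T * proj(x) = -2*(-2.512422) + 1*1.63943 = 6.6643


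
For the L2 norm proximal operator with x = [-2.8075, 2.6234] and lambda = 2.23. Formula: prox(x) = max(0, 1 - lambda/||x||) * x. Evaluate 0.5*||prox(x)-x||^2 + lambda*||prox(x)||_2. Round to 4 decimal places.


Step 1: Compute ||x||.
||x|| = 3.8424
Step 2: Compute scaling factor.
scale = max(0, 1 - 2.23/3.8424) = 0.4196
Step 3: prox(x) = [-1.1781, 1.1009]
||prox(x)|| = 1.6124
Step 4: Proximal objective.
0.5*||prox-x||^2 = 2.4865
lambda*||prox|| = 3.5957
Total = 6.0822


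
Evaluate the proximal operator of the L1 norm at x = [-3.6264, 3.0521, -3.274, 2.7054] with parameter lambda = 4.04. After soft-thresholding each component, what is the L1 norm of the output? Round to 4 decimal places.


Soft-thresholding with lambda = 4.04:
prox(-3.6264) = sign(-3.6264)*max(|-3.6264| - 4.04, 0) = 0.0
prox(3.0521) = sign(3.0521)*max(|3.0521| - 4.04, 0) = 0.0
prox(-3.274) = sign(-3.274)*max(|-3.274| - 4.04, 0) = 0.0
prox(2.7054) = sign(2.7054)*max(|2.7054| - 4.04, 0) = 0.0
prox(x) = [0.0, 0.0, 0.0, 0.0]
||prox(x)||_1 = 0.0 + 0.0 + 0.0 + 0.0 = 0.0


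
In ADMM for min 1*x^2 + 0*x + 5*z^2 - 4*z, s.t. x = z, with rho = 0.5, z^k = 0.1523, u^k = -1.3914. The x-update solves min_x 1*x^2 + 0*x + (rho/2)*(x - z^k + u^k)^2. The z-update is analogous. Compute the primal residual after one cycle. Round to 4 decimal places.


ADMM iteration with rho = 0.5, z^k = 0.1523, u^k = -1.3914
Step 1: x-update.
Minimize 1*x^2 + 0*x + (0.5/2)*(x - 0.1523 - 1.3914)^2
FOC: (2*1 + 0.5)*x = 0 + 0.5*(0.1523 + 1.3914)
x^{k+1} = 0.3087
Step 2: z-update.
Minimize 5*z^2 - 4*z + (0.5/2)*(0.3087 - z - 1.3914)^2
FOC: (2*5 + 0.5)*z = 4 + 0.5*(0.3087 - 1.3914)
z^{k+1} = 0.3294
Step 3: u-update.
u^{k+1} = -1.3914 + 0.3087 - 0.3294 = -1.4121
Step 4: Primal residual = |0.3087 - 0.3294| = 0.0207


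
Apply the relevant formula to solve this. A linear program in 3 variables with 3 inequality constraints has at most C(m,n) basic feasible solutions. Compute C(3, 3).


Each vertex corresponds to some choice of n active constraints out of m, so the number of vertices is at most C(m, n) = m! / (n!(m-n)!).
m = 3, n = 3
Numerator: 3 * 2 * 1
Denominator: 3! = 6
C(3, 3) = 1


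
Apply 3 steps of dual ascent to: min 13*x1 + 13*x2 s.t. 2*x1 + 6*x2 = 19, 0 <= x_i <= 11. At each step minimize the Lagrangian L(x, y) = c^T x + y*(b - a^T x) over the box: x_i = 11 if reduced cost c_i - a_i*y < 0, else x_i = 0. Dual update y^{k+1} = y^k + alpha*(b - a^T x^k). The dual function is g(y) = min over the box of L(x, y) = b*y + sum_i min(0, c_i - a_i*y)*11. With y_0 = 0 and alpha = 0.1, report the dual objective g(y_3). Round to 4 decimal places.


Dual ascent for LP: min 13*x1 + 13*x2, 2*x1 + 6*x2 = 19, 0 <= x_i <= 11
Step 1: y^k = 0.0, reduced costs: (13.0, 13.0)
  x^k = (0.0, 0.0), subgradient = b - a^T x = 19.0
  y^{k+1} = 0.0 + 0.1*19.0 = 1.9
Step 2: y^k = 1.9, reduced costs: (9.2, 1.6)
  x^k = (0.0, 0.0), subgradient = b - a^T x = 19.0
  y^{k+1} = 1.9 + 0.1*19.0 = 3.8
Step 3: y^k = 3.8, reduced costs: (5.4, -9.8)
  x^k = (0.0, 11.0), subgradient = b - a^T x = -47.0
  y^{k+1} = 3.8 + 0.1*-47.0 = -0.9
Dual objective at y_3 = -0.9: reduced costs (14.8, 18.4), box minimizer x = (0.0, 0.0)
g(y_3) = b*y + (c1 - a1*y)*x1 + (c2 - a2*y)*x2 = 19*(-0.9) + 14.8*0.0 + 18.4*0.0 = -17.1 + 0.0 + 0.0 = -17.1


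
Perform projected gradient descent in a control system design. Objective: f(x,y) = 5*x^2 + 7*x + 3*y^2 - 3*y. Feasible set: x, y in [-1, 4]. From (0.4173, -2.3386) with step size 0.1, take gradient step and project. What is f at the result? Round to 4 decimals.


Step 1: Compute gradient at (0.4173, -2.3386).
grad_x = 2*5*0.4173 + 7 = 11.173
grad_y = 2*3*-2.3386 - 3 = -17.0316
Step 2: Gradient step.
x_raw = 0.4173 - 0.1*11.173 = -0.7
y_raw = -2.3386 - 0.1*-17.0316 = -0.6354
Step 3: Project onto [-1, 4].
x_proj = clip(-0.7) = -0.7
y_proj = clip(-0.6354) = -0.6354
Step 4: Evaluate f.
f(-0.7, -0.6354) = 0.6677


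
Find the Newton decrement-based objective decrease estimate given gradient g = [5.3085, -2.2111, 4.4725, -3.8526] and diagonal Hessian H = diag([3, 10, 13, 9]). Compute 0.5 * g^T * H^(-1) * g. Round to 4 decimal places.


Step 1: H is diagonal, so H^(-1) * g = [1.7695, -0.2211, 0.344, -0.4281].
Step 2: g^T H^(-1) g = sum_i g_i^2 / H_ii
  = (5.3085)^2/3 + (-2.2111)^2/10 + (4.4725)^2/13 + (-3.8526)^2/9
  = 9.3934 + 0.4889 + 1.5387 + 1.6492 = 13.0702
Step 3: Objective decrease = 0.5 * g^T H^(-1) g = 6.5351


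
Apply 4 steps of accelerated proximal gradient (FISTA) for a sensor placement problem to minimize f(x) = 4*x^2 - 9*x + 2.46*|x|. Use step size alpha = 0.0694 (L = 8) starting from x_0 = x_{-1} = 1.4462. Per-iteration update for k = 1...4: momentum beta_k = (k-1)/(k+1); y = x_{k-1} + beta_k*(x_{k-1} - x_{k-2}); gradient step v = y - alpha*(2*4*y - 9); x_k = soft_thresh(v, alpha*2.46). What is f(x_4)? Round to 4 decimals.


FISTA on f(x) = 4*x^2 - 9*x + 2.46*|x|
L = 8, alpha = 0.0694
Iteration 1: beta = 0.0, y = 1.4462 + 0.0*(1.4462 - 1.4462) = 1.4462
  grad(y) = 2.5696, v = y - alpha*grad = 1.2679
  prox(v) = soft_thresh(1.2679, 0.1707) = 1.0971
Iteration 2: beta = 0.3333, y = 1.0971 + 0.3333*(1.0971 - 1.4462) = 0.9808
  grad(y) = -1.1536, v = y - alpha*grad = 1.0609
  prox(v) = soft_thresh(1.0609, 0.1707) = 0.8901
Iteration 3: beta = 0.5, y = 0.8901 + 0.5*(0.8901 - 1.0971) = 0.7866
  grad(y) = -2.707, v = y - alpha*grad = 0.9745
  prox(v) = soft_thresh(0.9745, 0.1707) = 0.8038
Iteration 4: beta = 0.6, y = 0.8038 + 0.6*(0.8038 - 0.8901) = 0.7519
  grad(y) = -2.9844, v = y - alpha*grad = 0.9591
  prox(v) = soft_thresh(0.9591, 0.1707) = 0.7883
f(x_4) = 4*0.7883^2 - 9*0.7883 + 2.46*|0.7883| = -2.6698


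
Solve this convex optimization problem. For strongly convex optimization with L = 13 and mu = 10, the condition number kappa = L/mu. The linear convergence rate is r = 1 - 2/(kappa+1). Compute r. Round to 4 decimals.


Step 1: Compute the condition number.
kappa = L/mu = 13/10 = 1.3
Step 2: Compute the convergence rate.
r = 1 - 2/(kappa + 1) = 1 - 2*mu/(L + mu) = (L - mu)/(L + mu) = 3/23 = 0.1304


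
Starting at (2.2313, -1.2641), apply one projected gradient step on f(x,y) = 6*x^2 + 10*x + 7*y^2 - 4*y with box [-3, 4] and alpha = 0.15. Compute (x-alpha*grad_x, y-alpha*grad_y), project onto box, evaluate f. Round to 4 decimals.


Step 1: Compute gradient at (2.2313, -1.2641).
grad_x = 2*6*2.2313 + 10 = 36.7756
grad_y = 2*7*-1.2641 - 4 = -21.6974
Step 2: Gradient step.
x_raw = 2.2313 - 0.15*36.7756 = -3.285
y_raw = -1.2641 - 0.15*-21.6974 = 1.9905
Step 3: Project onto [-3, 4].
x_proj = clip(-3.285) = -3.0
y_proj = clip(1.9905) = 1.9905
Step 4: Evaluate f.
f(-3.0, 1.9905) = 43.7729


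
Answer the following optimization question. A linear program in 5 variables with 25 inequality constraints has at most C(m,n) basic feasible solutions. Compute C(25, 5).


Each vertex corresponds to some choice of n active constraints out of m, so the number of vertices is at most C(m, n) = m! / (n!(m-n)!).
m = 25, n = 5
Numerator: 25 * 24 * 23 * 22 * 21
Denominator: 5! = 120
C(25, 5) = 53130


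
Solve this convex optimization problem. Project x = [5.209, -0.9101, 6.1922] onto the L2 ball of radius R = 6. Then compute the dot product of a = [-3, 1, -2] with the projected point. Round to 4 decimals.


Step 1: Compute ||x|| (intermediates to 6 decimals).
||x|| = sqrt(5.209^2 + (-0.9101)^2 + 6.1922^2) = 8.142807
Step 2: Project.
Since ||x|| > R, scale = R/||x|| = 6/8.142807 = 0.736847, proj(x) = scale * x
proj(x) = [3.838236, -0.670604, 4.562704]
Step 3: Dot product.
a^T * proj(x) = -3*3.838236 + 1*(-0.670604) - 2*4.562704 = -21.3107


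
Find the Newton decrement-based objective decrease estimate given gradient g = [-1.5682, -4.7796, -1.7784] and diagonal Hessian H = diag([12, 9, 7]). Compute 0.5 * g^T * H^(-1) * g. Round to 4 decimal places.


Step 1: H is diagonal, so H^(-1) * g = [-0.1307, -0.5311, -0.2541].
Step 2: g^T H^(-1) g = sum_i g_i^2 / H_ii
  = (-1.5682)^2/12 + (-4.7796)^2/9 + (-1.7784)^2/7
  = 0.2049 + 2.5383 + 0.4518 = 3.195
Step 3: Objective decrease = 0.5 * g^T H^(-1) g = 1.5975


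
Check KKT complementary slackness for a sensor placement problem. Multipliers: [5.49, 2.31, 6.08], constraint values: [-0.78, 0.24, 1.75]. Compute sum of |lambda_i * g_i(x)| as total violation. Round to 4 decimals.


KKT complementary slackness check:
lambda_1 * g_1 = 5.49 * -0.78 = -4.2822
lambda_2 * g_2 = 2.31 * 0.24 = 0.5544
lambda_3 * g_3 = 6.08 * 1.75 = 10.64
Total violation = 4.2822 + 0.5544 + 10.64 = 15.4766


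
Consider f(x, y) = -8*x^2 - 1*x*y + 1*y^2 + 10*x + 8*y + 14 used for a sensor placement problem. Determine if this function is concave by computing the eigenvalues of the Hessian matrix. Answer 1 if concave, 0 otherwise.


The Hessian of f(x,y) = -8*x^2 - 1*x*y + 1*y^2 + 10*x + 8*y + 14 is:
H = [[-16, -1], [-1, 2]]
Trace = -16 + 2 = -14
Determinant = -16*2 - (-1)^2 = -33
Discriminant = (-14)^2 - 4*-33 = 328.0
Eigenvalues: lambda_1 = -16.0554, lambda_2 = 2.0554
The function is not concave.

0


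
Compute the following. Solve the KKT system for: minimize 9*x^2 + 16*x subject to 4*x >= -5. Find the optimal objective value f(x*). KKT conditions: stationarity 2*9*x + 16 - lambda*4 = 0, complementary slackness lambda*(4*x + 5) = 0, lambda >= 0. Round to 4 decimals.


Step 1: Try lambda = 0 (constraint inactive).
Stationarity: 2*9*x + 16 = 0
x* = -16/(2*9) = -8/9 = -0.8889 (rounded; the exact value -8/9 is used below)
Check constraint: 4*-0.8889 = -3.5556 >= -5 -- satisfied.
Step 2: Compute optimal value.
f(x*) = 9*(-8/9)^2 + 16*(-8/9) = -7.1111


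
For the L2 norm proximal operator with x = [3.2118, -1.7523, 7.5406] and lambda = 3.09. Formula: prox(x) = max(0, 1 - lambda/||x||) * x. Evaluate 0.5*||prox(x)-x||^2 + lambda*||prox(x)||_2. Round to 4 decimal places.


Step 1: Compute ||x||.
||x|| = 8.3813
Step 2: Compute scaling factor.
scale = max(0, 1 - 3.09/8.3813) = 0.6313
Step 3: prox(x) = [2.0277, -1.1063, 4.7606]
||prox(x)|| = 5.2913
Step 4: Proximal objective.
0.5*||prox-x||^2 = 4.7741
lambda*||prox|| = 16.3501
Total = 21.1243


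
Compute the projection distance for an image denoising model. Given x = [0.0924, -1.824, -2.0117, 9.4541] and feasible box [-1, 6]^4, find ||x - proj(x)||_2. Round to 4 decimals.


Project each component onto [-1, 6].
clip(0.0924) = 0.0924, clip(-1.824) = -1.0, clip(-2.0117) = -1.0, clip(9.4541) = 6.0
Projection = [0.0924, -1.0, -1.0, 6.0]
Squared diffs: [0.0, 0.679, 1.0235, 11.9308]
Distance = sqrt(13.6333) = 3.6923


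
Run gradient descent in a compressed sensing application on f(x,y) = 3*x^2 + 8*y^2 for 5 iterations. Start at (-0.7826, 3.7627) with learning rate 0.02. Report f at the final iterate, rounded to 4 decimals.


Gradient descent on f(x,y) = 3*x^2 + 8*y^2.
Starting point: (-0.7826, 3.7627), alpha = 0.02
Step 1: grad_x = 2*3*-0.7826 = -4.6956, grad_y = 2*8*3.7627 = 60.2032
  x_1 = -0.7826 - 0.02*-4.6956 = -0.6887
  y_1 = 3.7627 - 0.02*60.2032 = 2.5586
Step 2: grad_x = 2*3*-0.6887 = -4.1321, grad_y = 2*8*2.5586 = 40.9382
  x_2 = -0.6887 - 0.02*-4.1321 = -0.606
  y_2 = 2.5586 - 0.02*40.9382 = 1.7399
Step 3: grad_x = 2*3*-0.606 = -3.6363, grad_y = 2*8*1.7399 = 27.838
  x_3 = -0.606 - 0.02*-3.6363 = -0.5333
  y_3 = 1.7399 - 0.02*27.838 = 1.1831
Step 4: grad_x = 2*3*-0.5333 = -3.1999, grad_y = 2*8*1.1831 = 18.9298
  x_4 = -0.5333 - 0.02*-3.1999 = -0.4693
  y_4 = 1.1831 - 0.02*18.9298 = 0.8045
Step 5: grad_x = 2*3*-0.4693 = -2.8159, grad_y = 2*8*0.8045 = 12.8723
  x_5 = -0.4693 - 0.02*-2.8159 = -0.413
  y_5 = 0.8045 - 0.02*12.8723 = 0.5471
f(-0.413, 0.5471) = 3*(-0.413)^2 + 8*0.5471^2 = 2.906


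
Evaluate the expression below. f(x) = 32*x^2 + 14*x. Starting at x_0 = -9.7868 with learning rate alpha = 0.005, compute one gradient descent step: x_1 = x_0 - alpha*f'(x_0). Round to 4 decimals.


We compute the gradient at x_0 and apply the update.
f'(x) = 64*x + 14
f'(-9.7868) = 64*-9.7868 + 14 = -612.3552
x_1 = -9.7868 - 0.005*-612.3552 = -6.725


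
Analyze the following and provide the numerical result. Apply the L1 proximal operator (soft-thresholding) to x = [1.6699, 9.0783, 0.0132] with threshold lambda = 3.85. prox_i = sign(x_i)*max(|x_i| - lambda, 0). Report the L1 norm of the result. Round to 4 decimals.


Soft-thresholding with lambda = 3.85:
prox(1.6699) = sign(1.6699)*max(|1.6699| - 3.85, 0) = 0.0
prox(9.0783) = sign(9.0783)*max(|9.0783| - 3.85, 0) = 5.2283
prox(0.0132) = sign(0.0132)*max(|0.0132| - 3.85, 0) = 0.0
prox(x) = [0.0, 5.2283, 0.0]
||prox(x)||_1 = 0.0 + 5.2283 + 0.0 = 5.2283


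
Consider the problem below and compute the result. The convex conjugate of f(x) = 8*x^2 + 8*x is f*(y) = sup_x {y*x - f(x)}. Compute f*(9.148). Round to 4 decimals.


f*(y) = sup_x {y*x - a*x^2 - b*x} = sup_x {(y-b)*x - a*x^2}
FOC: (y - b) - 2a*x = 0 => x* = (y - b)/(2a)
x* = (9.148 - 8)/(2*8) = 0.0718
f*(9.148) = (y-b)^2/(4a) = (9.148 - 8)^2/(4*8)
= 1.3179/32 = 0.0412


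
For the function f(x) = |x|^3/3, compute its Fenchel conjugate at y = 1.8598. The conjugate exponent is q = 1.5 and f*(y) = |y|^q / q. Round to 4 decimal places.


The conjugate exponent q satisfies 1/p + 1/q = 1.
p = 3, so q = 3/(3 - 1) = 1.5
|y|^q = 1.8598^1.5 = 2.5363
f*(1.8598) = 2.5363 / 1.5 = 1.6909


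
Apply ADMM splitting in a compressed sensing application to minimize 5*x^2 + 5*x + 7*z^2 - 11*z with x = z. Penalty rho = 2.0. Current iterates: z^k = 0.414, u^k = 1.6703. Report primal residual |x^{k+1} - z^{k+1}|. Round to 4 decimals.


ADMM iteration with rho = 2.0, z^k = 0.414, u^k = 1.6703
Step 1: x-update.
Minimize 5*x^2 + 5*x + (2.0/2)*(x - 0.414 + 1.6703)^2
FOC: (2*5 + 2.0)*x = -5 + 2.0*(0.414 - 1.6703)
x^{k+1} = -0.6261
Step 2: z-update.
Minimize 7*z^2 - 11*z + (2.0/2)*(-0.6261 - z + 1.6703)^2
FOC: (2*7 + 2.0)*z = 11 + 2.0*(-0.6261 + 1.6703)
z^{k+1} = 0.818
Step 3: u-update.
u^{k+1} = 1.6703 - 0.6261 - 0.818 = 0.2262
Step 4: Primal residual = |-0.6261 - 0.818| = 1.4441


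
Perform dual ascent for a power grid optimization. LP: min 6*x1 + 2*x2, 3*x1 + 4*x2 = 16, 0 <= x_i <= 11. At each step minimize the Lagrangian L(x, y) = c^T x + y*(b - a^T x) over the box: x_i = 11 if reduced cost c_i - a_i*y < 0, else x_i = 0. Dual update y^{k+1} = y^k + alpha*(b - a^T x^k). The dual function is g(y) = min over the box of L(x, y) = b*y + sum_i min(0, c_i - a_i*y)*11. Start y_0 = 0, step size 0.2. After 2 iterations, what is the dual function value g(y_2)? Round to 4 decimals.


Dual ascent for LP: min 6*x1 + 2*x2, 3*x1 + 4*x2 = 16, 0 <= x_i <= 11
Step 1: y^k = 0.0, reduced costs: (6.0, 2.0)
  x^k = (0.0, 0.0), subgradient = b - a^T x = 16.0
  y^{k+1} = 0.0 + 0.2*16.0 = 3.2
Step 2: y^k = 3.2, reduced costs: (-3.6, -10.8)
  x^k = (11.0, 11.0), subgradient = b - a^T x = -61.0
  y^{k+1} = 3.2 + 0.2*-61.0 = -9.0
Dual objective at y_2 = -9.0: reduced costs (33.0, 38.0), box minimizer x = (0.0, 0.0)
g(y_2) = b*y + (c1 - a1*y)*x1 + (c2 - a2*y)*x2 = 16*(-9.0) + 33.0*0.0 + 38.0*0.0 = -144.0 + 0.0 + 0.0 = -144.0


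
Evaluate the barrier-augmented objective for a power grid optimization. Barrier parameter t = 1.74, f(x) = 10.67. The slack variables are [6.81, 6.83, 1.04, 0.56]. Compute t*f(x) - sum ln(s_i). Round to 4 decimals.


Step 1: Compute log-barrier.
ln values: [1.9184, 1.9213, 0.0392, -0.5798]
phi = -(1.9184 + 1.9213 + 0.0392 - 0.5798) = -3.2991
Step 2: Compute augmented objective.
t*f(x) = 1.74*10.67 = 18.5658
Total = 18.5658 - 3.2991 = 15.2667


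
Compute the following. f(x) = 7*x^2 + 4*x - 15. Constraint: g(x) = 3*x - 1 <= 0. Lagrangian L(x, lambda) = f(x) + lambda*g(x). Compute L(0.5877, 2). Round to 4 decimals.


Step 1: Evaluate f(x).
f(0.5877) = 7*0.5877^2 + 4*0.5877 - 15 = -10.2315
Step 2: Evaluate g(x).
g(0.5877) = 3*0.5877 - 1 = 0.7631
Step 3: Compute Lagrangian.
L = -10.2315 + 2*0.7631 = -8.7053


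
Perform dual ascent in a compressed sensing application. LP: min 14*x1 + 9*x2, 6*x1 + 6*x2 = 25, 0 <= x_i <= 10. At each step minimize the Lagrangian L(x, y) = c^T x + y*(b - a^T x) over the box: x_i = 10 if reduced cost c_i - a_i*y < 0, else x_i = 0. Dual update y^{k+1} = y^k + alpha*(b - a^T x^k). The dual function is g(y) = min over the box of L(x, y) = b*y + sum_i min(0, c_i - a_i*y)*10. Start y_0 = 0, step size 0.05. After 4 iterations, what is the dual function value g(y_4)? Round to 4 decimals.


Dual ascent for LP: min 14*x1 + 9*x2, 6*x1 + 6*x2 = 25, 0 <= x_i <= 10
Step 1: y^k = 0.0, reduced costs: (14.0, 9.0)
  x^k = (0.0, 0.0), subgradient = b - a^T x = 25.0
  y^{k+1} = 0.0 + 0.05*25.0 = 1.25
Step 2: y^k = 1.25, reduced costs: (6.5, 1.5)
  x^k = (0.0, 0.0), subgradient = b - a^T x = 25.0
  y^{k+1} = 1.25 + 0.05*25.0 = 2.5
Step 3: y^k = 2.5, reduced costs: (-1.0, -6.0)
  x^k = (10.0, 10.0), subgradient = b - a^T x = -95.0
  y^{k+1} = 2.5 + 0.05*-95.0 = -2.25
Step 4: y^k = -2.25, reduced costs: (27.5, 22.5)
  x^k = (0.0, 0.0), subgradient = b - a^T x = 25.0
  y^{k+1} = -2.25 + 0.05*25.0 = -1.0
Dual objective at y_4 = -1.0: reduced costs (20.0, 15.0), box minimizer x = (0.0, 0.0)
g(y_4) = b*y + (c1 - a1*y)*x1 + (c2 - a2*y)*x2 = 25*(-1.0) + 20.0*0.0 + 15.0*0.0 = -25.0 + 0.0 + 0.0 = -25.0


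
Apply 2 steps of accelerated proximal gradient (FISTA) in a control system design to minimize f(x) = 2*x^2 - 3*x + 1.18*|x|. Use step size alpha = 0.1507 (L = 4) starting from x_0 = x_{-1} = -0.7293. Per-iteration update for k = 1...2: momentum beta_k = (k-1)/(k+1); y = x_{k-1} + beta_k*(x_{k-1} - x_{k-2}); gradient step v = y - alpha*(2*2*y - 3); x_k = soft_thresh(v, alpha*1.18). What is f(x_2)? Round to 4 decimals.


FISTA on f(x) = 2*x^2 - 3*x + 1.18*|x|
L = 4, alpha = 0.1507
Iteration 1: beta = 0.0, y = -0.7293 + 0.0*(-0.7293 + 0.7293) = -0.7293
  grad(y) = -5.9172, v = y - alpha*grad = 0.1624
  prox(v) = soft_thresh(0.1624, 0.1778) = 0.0
Iteration 2: beta = 0.3333, y = 0.0 + 0.3333*(0.0 + 0.7293) = 0.2431
  grad(y) = -2.0276, v = y - alpha*grad = 0.5487
  prox(v) = soft_thresh(0.5487, 0.1778) = 0.3708
f(x_2) = 2*0.3708^2 - 3*0.3708 + 1.18*|0.3708| = -0.3999


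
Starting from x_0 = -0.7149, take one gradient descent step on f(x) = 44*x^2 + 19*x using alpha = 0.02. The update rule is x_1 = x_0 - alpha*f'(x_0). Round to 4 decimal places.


We compute the gradient at x_0 and apply the update.
f'(x) = 88*x + 19
f'(-0.7149) = 88*-0.7149 + 19 = -43.9112
x_1 = -0.7149 - 0.02*-43.9112 = 0.1633


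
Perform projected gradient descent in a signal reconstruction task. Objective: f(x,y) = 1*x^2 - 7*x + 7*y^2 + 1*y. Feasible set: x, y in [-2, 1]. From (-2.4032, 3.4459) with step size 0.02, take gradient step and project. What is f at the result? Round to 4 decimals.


Step 1: Compute gradient at (-2.4032, 3.4459).
grad_x = 2*1*-2.4032 - 7 = -11.8064
grad_y = 2*7*3.4459 + 1 = 49.2426
Step 2: Gradient step.
x_raw = -2.4032 - 0.02*-11.8064 = -2.1671
y_raw = 3.4459 - 0.02*49.2426 = 2.461
Step 3: Project onto [-2, 1].
x_proj = clip(-2.1671) = -2.0
y_proj = clip(2.461) = 1.0
Step 4: Evaluate f.
f(-2.0, 1.0) = 26.0


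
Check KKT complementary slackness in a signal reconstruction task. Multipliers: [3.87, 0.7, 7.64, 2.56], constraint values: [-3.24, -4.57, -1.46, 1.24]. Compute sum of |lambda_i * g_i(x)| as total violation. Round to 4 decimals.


KKT complementary slackness check:
lambda_1 * g_1 = 3.87 * -3.24 = -12.5388
lambda_2 * g_2 = 0.7 * -4.57 = -3.199
lambda_3 * g_3 = 7.64 * -1.46 = -11.1544
lambda_4 * g_4 = 2.56 * 1.24 = 3.1744
Total violation = 12.5388 + 3.199 + 11.1544 + 3.1744 = 30.0666


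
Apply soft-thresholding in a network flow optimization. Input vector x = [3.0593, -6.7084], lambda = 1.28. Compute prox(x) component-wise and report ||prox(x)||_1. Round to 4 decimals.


Soft-thresholding with lambda = 1.28:
prox(3.0593) = sign(3.0593)*max(|3.0593| - 1.28, 0) = 1.7793
prox(-6.7084) = sign(-6.7084)*max(|-6.7084| - 1.28, 0) = -5.4284
prox(x) = [1.7793, -5.4284]
||prox(x)||_1 = 1.7793 + 5.4284 = 7.2077


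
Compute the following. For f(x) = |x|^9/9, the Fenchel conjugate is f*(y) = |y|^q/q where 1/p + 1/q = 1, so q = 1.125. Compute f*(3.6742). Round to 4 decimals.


The conjugate exponent q satisfies 1/p + 1/q = 1.
p = 9, so q = 9/(9 - 1) = 1.125
|y|^q = 3.6742^1.125 = 4.3232
f*(3.6742) = 4.3232 / 1.125 = 3.8429


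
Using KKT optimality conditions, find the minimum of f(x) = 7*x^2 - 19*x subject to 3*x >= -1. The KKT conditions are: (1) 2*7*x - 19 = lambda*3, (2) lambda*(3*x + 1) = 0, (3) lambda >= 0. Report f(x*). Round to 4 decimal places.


Step 1: Try lambda = 0 (constraint inactive).
Stationarity: 2*7*x - 19 = 0
x* = 19/(2*7) = 19/14 = 1.3571 (rounded; the exact value 19/14 is used below)
Check constraint: 3*1.3571 = 4.0713 >= -1 -- satisfied.
Step 2: Compute optimal value.
f(x*) = 7*(19/14)^2 - 19*(19/14) = -12.8929


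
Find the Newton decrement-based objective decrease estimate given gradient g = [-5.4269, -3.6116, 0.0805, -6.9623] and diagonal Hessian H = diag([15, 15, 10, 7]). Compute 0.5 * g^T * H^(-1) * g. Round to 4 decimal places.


Step 1: H is diagonal, so H^(-1) * g = [-0.3618, -0.2408, 0.0081, -0.9946].
Step 2: g^T H^(-1) g = sum_i g_i^2 / H_ii
  = (-5.4269)^2/15 + (-3.6116)^2/15 + (0.0805)^2/10 + (-6.9623)^2/7
  = 1.9634 + 0.8696 + 0.0006 + 6.9248 = 9.7584
Step 3: Objective decrease = 0.5 * g^T H^(-1) g = 4.8792


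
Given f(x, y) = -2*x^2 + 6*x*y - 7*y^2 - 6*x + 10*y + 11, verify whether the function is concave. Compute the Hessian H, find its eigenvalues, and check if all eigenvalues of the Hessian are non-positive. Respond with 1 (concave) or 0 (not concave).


The Hessian of f(x,y) = -2*x^2 + 6*x*y - 7*y^2 - 6*x + 10*y + 11 is:
H = [[-4, 6], [6, -14]]
Trace = -4 - 14 = -18
Determinant = -4*-14 - (6)^2 = 20
Discriminant = (-18)^2 - 4*20 = 244.0
Eigenvalues: lambda_1 = -16.8102, lambda_2 = -1.1898
The function is concave.

1


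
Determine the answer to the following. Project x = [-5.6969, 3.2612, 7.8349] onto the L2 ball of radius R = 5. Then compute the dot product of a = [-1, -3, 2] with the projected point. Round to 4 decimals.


Step 1: Compute ||x|| (intermediates to 6 decimals).
||x|| = sqrt((-5.6969)^2 + 3.2612^2 + 7.8349^2) = 10.221338
Step 2: Project.
Since ||x|| > R, scale = R/||x|| = 5/10.221338 = 0.489173, proj(x) = scale * x
proj(x) = [-2.78677, 1.595291, 3.832622]
Step 3: Dot product.
a^T * proj(x) = -1*(-2.78677) - 3*1.595291 + 2*3.832622 = 5.6661


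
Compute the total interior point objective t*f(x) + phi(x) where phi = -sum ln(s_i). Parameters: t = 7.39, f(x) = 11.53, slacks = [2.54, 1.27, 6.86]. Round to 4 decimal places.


Step 1: Compute log-barrier.
ln values: [0.9322, 0.239, 1.9257]
phi = -(0.9322 + 0.239 + 1.9257) = -3.0969
Step 2: Compute augmented objective.
t*f(x) = 7.39*11.53 = 85.2067
Total = 85.2067 - 3.0969 = 82.1098


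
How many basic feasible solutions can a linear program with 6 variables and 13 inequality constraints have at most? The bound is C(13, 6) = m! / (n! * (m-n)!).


Each vertex corresponds to some choice of n active constraints out of m, so the number of vertices is at most C(m, n) = m! / (n!(m-n)!).
m = 13, n = 6
Numerator: 13 * 12 * 11 * 10 * 9 * 8
Denominator: 6! = 720
C(13, 6) = 1716


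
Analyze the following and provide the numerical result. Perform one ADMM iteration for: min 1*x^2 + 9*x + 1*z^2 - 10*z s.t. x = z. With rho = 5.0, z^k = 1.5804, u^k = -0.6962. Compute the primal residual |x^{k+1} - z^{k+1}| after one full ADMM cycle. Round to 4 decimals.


ADMM iteration with rho = 5.0, z^k = 1.5804, u^k = -0.6962
Step 1: x-update.
Minimize 1*x^2 + 9*x + (5.0/2)*(x - 1.5804 - 0.6962)^2
FOC: (2*1 + 5.0)*x = -9 + 5.0*(1.5804 + 0.6962)
x^{k+1} = 0.3404
Step 2: z-update.
Minimize 1*z^2 - 10*z + (5.0/2)*(0.3404 - z - 0.6962)^2
FOC: (2*1 + 5.0)*z = 10 + 5.0*(0.3404 - 0.6962)
z^{k+1} = 1.1744
Step 3: u-update.
u^{k+1} = -0.6962 + 0.3404 - 1.1744 = -1.5302
Step 4: Primal residual = |0.3404 - 1.1744| = 0.834


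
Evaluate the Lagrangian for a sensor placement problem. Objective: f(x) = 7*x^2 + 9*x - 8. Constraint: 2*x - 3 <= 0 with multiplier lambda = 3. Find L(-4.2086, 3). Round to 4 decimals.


Step 1: Evaluate f(x).
f(-4.2086) = 7*(-4.2086)^2 + 9*(-4.2086) - 8 = 78.1088
Step 2: Evaluate g(x).
g(-4.2086) = 2*-4.2086 - 3 = -11.4172
Step 3: Compute Lagrangian.
L = 78.1088 + 3*-11.4172 = 43.8572


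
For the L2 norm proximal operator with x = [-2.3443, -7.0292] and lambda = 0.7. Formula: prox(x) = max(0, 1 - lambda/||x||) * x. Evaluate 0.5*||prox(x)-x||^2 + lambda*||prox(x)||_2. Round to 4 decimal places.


Step 1: Compute ||x||.
||x|| = 7.4098
Step 2: Compute scaling factor.
scale = max(0, 1 - 0.7/7.4098) = 0.9055
Step 3: prox(x) = [-2.1228, -6.3652]
||prox(x)|| = 6.7098
Step 4: Proximal objective.
0.5*||prox-x||^2 = 0.245
lambda*||prox|| = 4.6969
Total = 4.9419


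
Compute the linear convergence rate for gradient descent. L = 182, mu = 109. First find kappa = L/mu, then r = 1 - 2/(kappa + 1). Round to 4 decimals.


Step 1: Compute the condition number.
kappa = L/mu = 182/109 = 1.6697
Step 2: Compute the convergence rate.
r = 1 - 2/(kappa + 1) = 1 - 2*mu/(L + mu) = (L - mu)/(L + mu) = 73/291 = 0.2509


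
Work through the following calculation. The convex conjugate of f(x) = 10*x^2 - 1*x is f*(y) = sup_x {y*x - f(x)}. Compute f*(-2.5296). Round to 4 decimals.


f*(y) = sup_x {y*x - a*x^2 - b*x} = sup_x {(y-b)*x - a*x^2}
FOC: (y - b) - 2a*x = 0 => x* = (y - b)/(2a)
x* = (-2.5296 + 1)/(2*10) = -0.0765
f*(-2.5296) = (y-b)^2/(4a) = (-2.5296 + 1)^2/(4*10)
= 2.3397/40 = 0.0585


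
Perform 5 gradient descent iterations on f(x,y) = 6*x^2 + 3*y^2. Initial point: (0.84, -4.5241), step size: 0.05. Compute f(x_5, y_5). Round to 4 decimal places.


Gradient descent on f(x,y) = 6*x^2 + 3*y^2.
Starting point: (0.84, -4.5241), alpha = 0.05
Step 1: grad_x = 2*6*0.84 = 10.08, grad_y = 2*3*-4.5241 = -27.1446
  x_1 = 0.84 - 0.05*10.08 = 0.336
  y_1 = -4.5241 - 0.05*-27.1446 = -3.1669
Step 2: grad_x = 2*6*0.336 = 4.032, grad_y = 2*3*-3.1669 = -19.0012
  x_2 = 0.336 - 0.05*4.032 = 0.1344
  y_2 = -3.1669 - 0.05*-19.0012 = -2.2168
Step 3: grad_x = 2*6*0.1344 = 1.6128, grad_y = 2*3*-2.2168 = -13.3009
  x_3 = 0.1344 - 0.05*1.6128 = 0.0538
  y_3 = -2.2168 - 0.05*-13.3009 = -1.5518
Step 4: grad_x = 2*6*0.0538 = 0.6451, grad_y = 2*3*-1.5518 = -9.3106
  x_4 = 0.0538 - 0.05*0.6451 = 0.0215
  y_4 = -1.5518 - 0.05*-9.3106 = -1.0862
Step 5: grad_x = 2*6*0.0215 = 0.258, grad_y = 2*3*-1.0862 = -6.5174
  x_5 = 0.0215 - 0.05*0.258 = 0.0086
  y_5 = -1.0862 - 0.05*-6.5174 = -0.7604
f(0.0086, -0.7604) = 6*0.0086^2 + 3*(-0.7604)^2 = 1.7349


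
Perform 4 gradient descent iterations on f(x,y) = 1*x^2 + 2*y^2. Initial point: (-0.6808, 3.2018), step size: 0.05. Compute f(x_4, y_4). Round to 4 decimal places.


Gradient descent on f(x,y) = 1*x^2 + 2*y^2.
Starting point: (-0.6808, 3.2018), alpha = 0.05
Step 1: grad_x = 2*1*-0.6808 = -1.3616, grad_y = 2*2*3.2018 = 12.8072
  x_1 = -0.6808 - 0.05*-1.3616 = -0.6127
  y_1 = 3.2018 - 0.05*12.8072 = 2.5614
Step 2: grad_x = 2*1*-0.6127 = -1.2254, grad_y = 2*2*2.5614 = 10.2458
  x_2 = -0.6127 - 0.05*-1.2254 = -0.5514
  y_2 = 2.5614 - 0.05*10.2458 = 2.0492
Step 3: grad_x = 2*1*-0.5514 = -1.1029, grad_y = 2*2*2.0492 = 8.1966
  x_3 = -0.5514 - 0.05*-1.1029 = -0.4963
  y_3 = 2.0492 - 0.05*8.1966 = 1.6393
Step 4: grad_x = 2*1*-0.4963 = -0.9926, grad_y = 2*2*1.6393 = 6.5573
  x_4 = -0.4963 - 0.05*-0.9926 = -0.4467
  y_4 = 1.6393 - 0.05*6.5573 = 1.3115
f(-0.4467, 1.3115) = 1*(-0.4467)^2 + 2*1.3115^2 = 3.6394
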